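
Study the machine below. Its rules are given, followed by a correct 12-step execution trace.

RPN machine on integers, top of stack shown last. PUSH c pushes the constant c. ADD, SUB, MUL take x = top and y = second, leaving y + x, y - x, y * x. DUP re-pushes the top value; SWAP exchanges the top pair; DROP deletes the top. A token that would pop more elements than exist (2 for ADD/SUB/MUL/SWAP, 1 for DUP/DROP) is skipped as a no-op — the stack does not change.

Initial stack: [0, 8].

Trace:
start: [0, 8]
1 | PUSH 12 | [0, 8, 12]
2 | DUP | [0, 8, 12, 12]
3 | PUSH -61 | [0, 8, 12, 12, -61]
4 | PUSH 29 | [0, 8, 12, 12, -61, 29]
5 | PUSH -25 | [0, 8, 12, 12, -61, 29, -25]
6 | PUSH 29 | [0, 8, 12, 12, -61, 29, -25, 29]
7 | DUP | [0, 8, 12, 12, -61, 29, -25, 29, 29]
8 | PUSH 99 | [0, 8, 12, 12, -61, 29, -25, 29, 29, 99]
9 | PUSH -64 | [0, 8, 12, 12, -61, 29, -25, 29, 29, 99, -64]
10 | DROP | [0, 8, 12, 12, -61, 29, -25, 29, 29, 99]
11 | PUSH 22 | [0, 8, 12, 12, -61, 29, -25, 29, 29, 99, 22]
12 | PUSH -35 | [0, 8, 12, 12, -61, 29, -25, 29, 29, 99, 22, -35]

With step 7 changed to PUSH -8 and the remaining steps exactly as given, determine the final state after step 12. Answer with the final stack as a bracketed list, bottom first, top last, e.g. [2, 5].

[0, 8, 12, 12, -61, 29, -25, 29, -8, 99, 22, -35]

(re-executing from step 7 with the substitution; state before step 7: [0, 8, 12, 12, -61, 29, -25, 29])
7 | PUSH -8 | [0, 8, 12, 12, -61, 29, -25, 29, -8]
8 | PUSH 99 | [0, 8, 12, 12, -61, 29, -25, 29, -8, 99]
9 | PUSH -64 | [0, 8, 12, 12, -61, 29, -25, 29, -8, 99, -64]
10 | DROP | [0, 8, 12, 12, -61, 29, -25, 29, -8, 99]
11 | PUSH 22 | [0, 8, 12, 12, -61, 29, -25, 29, -8, 99, 22]
12 | PUSH -35 | [0, 8, 12, 12, -61, 29, -25, 29, -8, 99, 22, -35]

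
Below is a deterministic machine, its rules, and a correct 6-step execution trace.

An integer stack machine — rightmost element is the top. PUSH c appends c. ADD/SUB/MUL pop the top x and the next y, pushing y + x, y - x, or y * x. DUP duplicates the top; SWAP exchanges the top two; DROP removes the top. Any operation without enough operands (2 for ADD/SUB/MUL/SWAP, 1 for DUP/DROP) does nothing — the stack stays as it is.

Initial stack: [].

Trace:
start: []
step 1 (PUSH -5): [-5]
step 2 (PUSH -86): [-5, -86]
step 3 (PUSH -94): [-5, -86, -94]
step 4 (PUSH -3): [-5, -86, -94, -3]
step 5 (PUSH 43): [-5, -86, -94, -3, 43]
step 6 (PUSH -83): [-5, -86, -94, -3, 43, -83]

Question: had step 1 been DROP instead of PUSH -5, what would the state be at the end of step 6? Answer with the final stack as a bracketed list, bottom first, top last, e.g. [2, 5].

(re-executing from step 1 with the substitution; state before step 1: [])
step 1 (DROP): []
step 2 (PUSH -86): [-86]
step 3 (PUSH -94): [-86, -94]
step 4 (PUSH -3): [-86, -94, -3]
step 5 (PUSH 43): [-86, -94, -3, 43]
step 6 (PUSH -83): [-86, -94, -3, 43, -83]

[-86, -94, -3, 43, -83]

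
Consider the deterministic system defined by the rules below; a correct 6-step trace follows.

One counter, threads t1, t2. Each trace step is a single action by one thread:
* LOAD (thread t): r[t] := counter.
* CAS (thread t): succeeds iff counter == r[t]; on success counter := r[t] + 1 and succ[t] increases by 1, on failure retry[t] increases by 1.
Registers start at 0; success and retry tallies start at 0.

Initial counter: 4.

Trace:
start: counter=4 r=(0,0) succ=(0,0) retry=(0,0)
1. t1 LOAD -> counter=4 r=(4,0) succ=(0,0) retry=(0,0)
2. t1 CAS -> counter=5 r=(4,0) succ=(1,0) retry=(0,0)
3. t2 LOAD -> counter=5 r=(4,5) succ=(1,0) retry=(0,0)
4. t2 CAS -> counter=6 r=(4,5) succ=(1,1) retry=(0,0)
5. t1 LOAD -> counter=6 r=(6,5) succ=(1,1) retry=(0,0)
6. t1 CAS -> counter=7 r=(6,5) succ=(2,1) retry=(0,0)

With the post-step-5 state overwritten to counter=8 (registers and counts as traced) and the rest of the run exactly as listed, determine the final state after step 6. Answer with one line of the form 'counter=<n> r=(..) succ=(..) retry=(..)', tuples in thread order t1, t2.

state after step 5 := counter=8 r=(6,5) succ=(1,1) retry=(0,0)
6. t1 CAS -> counter=8 r=(6,5) succ=(1,1) retry=(1,0)

counter=8 r=(6,5) succ=(1,1) retry=(1,0)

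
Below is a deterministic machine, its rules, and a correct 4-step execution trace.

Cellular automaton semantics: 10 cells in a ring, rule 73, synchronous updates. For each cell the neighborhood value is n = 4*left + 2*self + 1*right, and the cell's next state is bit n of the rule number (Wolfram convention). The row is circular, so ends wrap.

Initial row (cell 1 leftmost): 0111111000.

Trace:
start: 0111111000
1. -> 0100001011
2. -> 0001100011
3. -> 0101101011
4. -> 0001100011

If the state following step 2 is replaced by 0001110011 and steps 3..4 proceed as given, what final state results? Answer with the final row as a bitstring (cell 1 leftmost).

0000000011

state after step 2 := 0001110011
3. -> 0101010011
4. -> 0000000011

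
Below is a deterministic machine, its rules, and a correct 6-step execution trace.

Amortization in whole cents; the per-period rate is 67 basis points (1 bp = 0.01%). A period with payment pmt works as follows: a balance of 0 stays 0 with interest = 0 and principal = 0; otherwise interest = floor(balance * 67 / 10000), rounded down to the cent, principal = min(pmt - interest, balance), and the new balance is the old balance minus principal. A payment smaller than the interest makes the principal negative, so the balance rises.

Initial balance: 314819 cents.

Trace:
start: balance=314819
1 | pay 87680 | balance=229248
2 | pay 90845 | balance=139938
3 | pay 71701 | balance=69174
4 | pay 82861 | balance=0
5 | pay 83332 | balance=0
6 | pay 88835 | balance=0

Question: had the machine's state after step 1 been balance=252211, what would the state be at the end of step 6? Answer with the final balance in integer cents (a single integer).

0

state after step 1 := balance=252211
2 | pay 90845 | balance=163055
3 | pay 71701 | balance=92446
4 | pay 82861 | balance=10204
5 | pay 83332 | balance=0
6 | pay 88835 | balance=0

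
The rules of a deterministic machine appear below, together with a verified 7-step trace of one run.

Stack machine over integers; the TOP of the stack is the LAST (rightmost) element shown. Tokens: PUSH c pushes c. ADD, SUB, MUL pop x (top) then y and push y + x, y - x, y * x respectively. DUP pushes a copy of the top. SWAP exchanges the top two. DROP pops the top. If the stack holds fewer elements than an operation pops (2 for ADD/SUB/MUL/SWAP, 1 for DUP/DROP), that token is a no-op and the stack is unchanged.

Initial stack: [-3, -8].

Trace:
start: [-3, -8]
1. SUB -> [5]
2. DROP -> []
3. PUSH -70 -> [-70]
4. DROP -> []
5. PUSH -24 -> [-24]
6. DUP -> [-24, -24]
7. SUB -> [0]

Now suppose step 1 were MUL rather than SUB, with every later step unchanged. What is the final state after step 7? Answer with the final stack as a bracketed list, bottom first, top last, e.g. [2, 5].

[0]

(re-executing from step 1 with the substitution; state before step 1: [-3, -8])
1. MUL -> [24]
2. DROP -> []
3. PUSH -70 -> [-70]
4. DROP -> []
5. PUSH -24 -> [-24]
6. DUP -> [-24, -24]
7. SUB -> [0]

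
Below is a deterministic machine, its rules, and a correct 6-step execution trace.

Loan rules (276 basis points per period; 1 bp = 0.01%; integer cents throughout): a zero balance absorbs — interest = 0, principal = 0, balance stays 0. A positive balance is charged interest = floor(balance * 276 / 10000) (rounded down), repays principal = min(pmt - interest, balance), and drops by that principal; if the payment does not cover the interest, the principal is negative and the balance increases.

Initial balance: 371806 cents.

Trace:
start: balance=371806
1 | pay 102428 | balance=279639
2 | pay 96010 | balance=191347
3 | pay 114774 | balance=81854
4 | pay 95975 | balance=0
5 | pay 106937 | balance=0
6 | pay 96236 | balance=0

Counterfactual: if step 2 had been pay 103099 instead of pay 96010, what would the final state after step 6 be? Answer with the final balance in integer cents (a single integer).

(re-executing from step 2 with the substitution; state before step 2: balance=279639)
2 | pay 103099 | balance=184258
3 | pay 114774 | balance=74569
4 | pay 95975 | balance=0
5 | pay 106937 | balance=0
6 | pay 96236 | balance=0

0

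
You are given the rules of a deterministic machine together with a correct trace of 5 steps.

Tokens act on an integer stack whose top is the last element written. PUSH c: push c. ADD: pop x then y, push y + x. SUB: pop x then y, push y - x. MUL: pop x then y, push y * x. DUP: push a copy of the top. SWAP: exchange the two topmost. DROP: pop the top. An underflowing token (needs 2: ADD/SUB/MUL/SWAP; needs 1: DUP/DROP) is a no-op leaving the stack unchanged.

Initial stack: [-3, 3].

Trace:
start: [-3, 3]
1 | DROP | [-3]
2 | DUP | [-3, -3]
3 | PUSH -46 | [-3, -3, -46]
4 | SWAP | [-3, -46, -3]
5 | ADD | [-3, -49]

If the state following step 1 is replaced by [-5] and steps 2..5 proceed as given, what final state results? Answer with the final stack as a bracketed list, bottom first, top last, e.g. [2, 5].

[-5, -51]

state after step 1 := [-5]
2 | DUP | [-5, -5]
3 | PUSH -46 | [-5, -5, -46]
4 | SWAP | [-5, -46, -5]
5 | ADD | [-5, -51]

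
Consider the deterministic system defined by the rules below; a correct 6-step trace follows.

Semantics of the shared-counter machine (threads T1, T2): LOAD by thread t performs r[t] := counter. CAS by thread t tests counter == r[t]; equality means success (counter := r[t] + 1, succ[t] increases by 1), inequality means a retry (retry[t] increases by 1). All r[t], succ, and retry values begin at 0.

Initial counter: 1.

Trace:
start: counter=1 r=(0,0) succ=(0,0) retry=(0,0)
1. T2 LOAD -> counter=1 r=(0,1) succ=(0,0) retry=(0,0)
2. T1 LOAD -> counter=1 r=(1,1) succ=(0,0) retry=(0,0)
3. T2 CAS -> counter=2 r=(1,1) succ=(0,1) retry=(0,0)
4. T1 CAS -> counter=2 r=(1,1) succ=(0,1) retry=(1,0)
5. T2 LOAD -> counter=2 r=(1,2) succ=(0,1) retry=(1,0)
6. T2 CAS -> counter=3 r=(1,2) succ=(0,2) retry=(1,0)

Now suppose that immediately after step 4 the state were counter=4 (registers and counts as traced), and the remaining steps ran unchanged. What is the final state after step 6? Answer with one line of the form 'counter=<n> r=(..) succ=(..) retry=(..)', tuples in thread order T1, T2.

state after step 4 := counter=4 r=(1,1) succ=(0,1) retry=(1,0)
5. T2 LOAD -> counter=4 r=(1,4) succ=(0,1) retry=(1,0)
6. T2 CAS -> counter=5 r=(1,4) succ=(0,2) retry=(1,0)

counter=5 r=(1,4) succ=(0,2) retry=(1,0)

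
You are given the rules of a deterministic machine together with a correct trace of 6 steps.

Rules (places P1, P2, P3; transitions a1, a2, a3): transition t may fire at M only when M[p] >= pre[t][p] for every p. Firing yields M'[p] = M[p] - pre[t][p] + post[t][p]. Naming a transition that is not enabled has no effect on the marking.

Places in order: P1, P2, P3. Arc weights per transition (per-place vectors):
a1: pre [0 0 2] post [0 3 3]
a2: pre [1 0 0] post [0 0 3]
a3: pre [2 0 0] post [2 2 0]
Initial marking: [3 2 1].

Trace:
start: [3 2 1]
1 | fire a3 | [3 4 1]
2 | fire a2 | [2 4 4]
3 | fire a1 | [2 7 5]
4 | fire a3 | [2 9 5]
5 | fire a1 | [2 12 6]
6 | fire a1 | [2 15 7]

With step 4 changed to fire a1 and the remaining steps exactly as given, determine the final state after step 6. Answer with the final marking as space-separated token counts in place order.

(re-executing from step 4 with the substitution; state before step 4: [2 7 5])
4 | fire a1 | [2 10 6]
5 | fire a1 | [2 13 7]
6 | fire a1 | [2 16 8]

2 16 8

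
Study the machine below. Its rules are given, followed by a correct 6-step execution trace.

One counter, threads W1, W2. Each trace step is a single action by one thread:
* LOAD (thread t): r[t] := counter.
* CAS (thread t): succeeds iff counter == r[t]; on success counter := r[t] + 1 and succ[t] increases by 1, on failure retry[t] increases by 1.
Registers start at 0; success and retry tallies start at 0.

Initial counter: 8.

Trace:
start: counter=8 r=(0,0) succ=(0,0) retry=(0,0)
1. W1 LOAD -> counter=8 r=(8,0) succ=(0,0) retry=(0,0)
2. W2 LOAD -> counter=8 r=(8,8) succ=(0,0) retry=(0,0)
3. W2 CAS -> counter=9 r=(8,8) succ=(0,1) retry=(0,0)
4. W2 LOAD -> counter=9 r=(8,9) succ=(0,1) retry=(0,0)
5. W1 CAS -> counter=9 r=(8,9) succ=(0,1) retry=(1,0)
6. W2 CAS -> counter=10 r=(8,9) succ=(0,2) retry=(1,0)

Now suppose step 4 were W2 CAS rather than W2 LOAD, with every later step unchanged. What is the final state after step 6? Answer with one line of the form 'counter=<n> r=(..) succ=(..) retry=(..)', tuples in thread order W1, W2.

counter=9 r=(8,8) succ=(0,1) retry=(1,2)

(re-executing from step 4 with the substitution; state before step 4: counter=9 r=(8,8) succ=(0,1) retry=(0,0))
4. W2 CAS -> counter=9 r=(8,8) succ=(0,1) retry=(0,1)
5. W1 CAS -> counter=9 r=(8,8) succ=(0,1) retry=(1,1)
6. W2 CAS -> counter=9 r=(8,8) succ=(0,1) retry=(1,2)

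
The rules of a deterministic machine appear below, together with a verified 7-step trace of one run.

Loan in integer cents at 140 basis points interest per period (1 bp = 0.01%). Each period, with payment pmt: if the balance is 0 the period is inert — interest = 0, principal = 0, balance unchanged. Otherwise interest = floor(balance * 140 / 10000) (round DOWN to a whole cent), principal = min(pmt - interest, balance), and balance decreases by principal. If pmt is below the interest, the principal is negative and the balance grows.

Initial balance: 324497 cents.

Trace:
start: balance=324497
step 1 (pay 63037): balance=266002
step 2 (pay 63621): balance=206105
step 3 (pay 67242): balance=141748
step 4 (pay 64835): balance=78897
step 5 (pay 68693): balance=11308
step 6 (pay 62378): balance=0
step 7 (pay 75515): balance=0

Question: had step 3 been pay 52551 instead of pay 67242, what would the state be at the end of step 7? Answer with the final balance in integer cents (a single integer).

(re-executing from step 3 with the substitution; state before step 3: balance=206105)
step 3 (pay 52551): balance=156439
step 4 (pay 64835): balance=93794
step 5 (pay 68693): balance=26414
step 6 (pay 62378): balance=0
step 7 (pay 75515): balance=0

0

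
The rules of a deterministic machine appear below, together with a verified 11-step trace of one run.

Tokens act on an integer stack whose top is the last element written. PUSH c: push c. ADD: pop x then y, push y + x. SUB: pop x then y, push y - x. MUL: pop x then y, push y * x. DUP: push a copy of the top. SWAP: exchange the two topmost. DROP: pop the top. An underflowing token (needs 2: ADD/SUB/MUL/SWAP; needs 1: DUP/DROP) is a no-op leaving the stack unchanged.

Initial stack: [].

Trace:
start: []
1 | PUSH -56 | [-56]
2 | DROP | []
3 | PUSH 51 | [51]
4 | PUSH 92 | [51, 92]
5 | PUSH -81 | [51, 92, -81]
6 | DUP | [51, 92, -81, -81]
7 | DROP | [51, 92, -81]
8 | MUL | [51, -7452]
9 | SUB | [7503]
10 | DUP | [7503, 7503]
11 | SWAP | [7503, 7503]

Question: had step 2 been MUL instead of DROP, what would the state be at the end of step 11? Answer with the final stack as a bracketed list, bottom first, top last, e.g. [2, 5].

(re-executing from step 2 with the substitution; state before step 2: [-56])
2 | MUL | [-56]
3 | PUSH 51 | [-56, 51]
4 | PUSH 92 | [-56, 51, 92]
5 | PUSH -81 | [-56, 51, 92, -81]
6 | DUP | [-56, 51, 92, -81, -81]
7 | DROP | [-56, 51, 92, -81]
8 | MUL | [-56, 51, -7452]
9 | SUB | [-56, 7503]
10 | DUP | [-56, 7503, 7503]
11 | SWAP | [-56, 7503, 7503]

[-56, 7503, 7503]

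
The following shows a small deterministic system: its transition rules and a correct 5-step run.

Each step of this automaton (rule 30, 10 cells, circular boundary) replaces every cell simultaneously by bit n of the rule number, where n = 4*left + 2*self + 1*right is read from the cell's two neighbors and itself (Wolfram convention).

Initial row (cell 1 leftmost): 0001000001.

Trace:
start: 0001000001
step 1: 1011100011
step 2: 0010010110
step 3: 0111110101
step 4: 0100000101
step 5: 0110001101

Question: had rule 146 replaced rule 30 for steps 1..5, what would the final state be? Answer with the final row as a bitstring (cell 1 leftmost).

1010000000

(re-executing steps 1..5 under rule 146; state before step 1: 0001000001)
step 1: 1010100010
step 2: 0000010100
step 3: 0000100010
step 4: 0001010101
step 5: 1010000000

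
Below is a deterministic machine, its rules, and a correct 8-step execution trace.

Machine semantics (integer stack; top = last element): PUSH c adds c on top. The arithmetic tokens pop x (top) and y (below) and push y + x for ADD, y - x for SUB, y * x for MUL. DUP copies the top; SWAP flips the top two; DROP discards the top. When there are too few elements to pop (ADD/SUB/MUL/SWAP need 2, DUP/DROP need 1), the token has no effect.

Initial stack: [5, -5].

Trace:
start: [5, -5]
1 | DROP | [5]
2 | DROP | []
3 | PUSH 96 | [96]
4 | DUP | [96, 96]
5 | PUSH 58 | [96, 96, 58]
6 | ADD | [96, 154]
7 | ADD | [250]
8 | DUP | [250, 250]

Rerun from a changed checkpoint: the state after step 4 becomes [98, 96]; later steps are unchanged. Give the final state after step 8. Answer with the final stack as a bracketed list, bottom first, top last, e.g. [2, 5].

state after step 4 := [98, 96]
5 | PUSH 58 | [98, 96, 58]
6 | ADD | [98, 154]
7 | ADD | [252]
8 | DUP | [252, 252]

[252, 252]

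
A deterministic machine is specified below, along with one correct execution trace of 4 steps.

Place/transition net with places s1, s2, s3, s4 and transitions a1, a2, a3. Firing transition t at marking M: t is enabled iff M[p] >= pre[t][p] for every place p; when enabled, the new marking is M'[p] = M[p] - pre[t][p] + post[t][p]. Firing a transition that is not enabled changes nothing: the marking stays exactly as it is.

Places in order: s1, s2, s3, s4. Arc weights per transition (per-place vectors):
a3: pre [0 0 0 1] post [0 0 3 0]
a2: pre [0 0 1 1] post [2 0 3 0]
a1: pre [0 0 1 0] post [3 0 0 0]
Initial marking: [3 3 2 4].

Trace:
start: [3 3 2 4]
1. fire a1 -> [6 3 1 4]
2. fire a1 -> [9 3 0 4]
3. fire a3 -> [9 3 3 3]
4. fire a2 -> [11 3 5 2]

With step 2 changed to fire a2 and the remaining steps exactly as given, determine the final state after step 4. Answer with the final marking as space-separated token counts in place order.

(re-executing from step 2 with the substitution; state before step 2: [6 3 1 4])
2. fire a2 -> [8 3 3 3]
3. fire a3 -> [8 3 6 2]
4. fire a2 -> [10 3 8 1]

10 3 8 1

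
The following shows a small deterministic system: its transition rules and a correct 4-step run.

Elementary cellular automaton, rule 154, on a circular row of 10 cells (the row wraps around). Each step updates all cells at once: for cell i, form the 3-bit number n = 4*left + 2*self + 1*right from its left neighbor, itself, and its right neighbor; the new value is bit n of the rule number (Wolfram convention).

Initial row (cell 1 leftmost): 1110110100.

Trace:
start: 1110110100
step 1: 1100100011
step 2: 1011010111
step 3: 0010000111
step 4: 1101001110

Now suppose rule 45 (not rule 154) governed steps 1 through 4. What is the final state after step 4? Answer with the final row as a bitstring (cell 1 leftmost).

1001000011

(re-executing steps 1..4 under rule 45; state before step 1: 1110110100)
step 1: 1001101100
step 2: 1001011000
step 3: 1001110010
step 4: 1001000011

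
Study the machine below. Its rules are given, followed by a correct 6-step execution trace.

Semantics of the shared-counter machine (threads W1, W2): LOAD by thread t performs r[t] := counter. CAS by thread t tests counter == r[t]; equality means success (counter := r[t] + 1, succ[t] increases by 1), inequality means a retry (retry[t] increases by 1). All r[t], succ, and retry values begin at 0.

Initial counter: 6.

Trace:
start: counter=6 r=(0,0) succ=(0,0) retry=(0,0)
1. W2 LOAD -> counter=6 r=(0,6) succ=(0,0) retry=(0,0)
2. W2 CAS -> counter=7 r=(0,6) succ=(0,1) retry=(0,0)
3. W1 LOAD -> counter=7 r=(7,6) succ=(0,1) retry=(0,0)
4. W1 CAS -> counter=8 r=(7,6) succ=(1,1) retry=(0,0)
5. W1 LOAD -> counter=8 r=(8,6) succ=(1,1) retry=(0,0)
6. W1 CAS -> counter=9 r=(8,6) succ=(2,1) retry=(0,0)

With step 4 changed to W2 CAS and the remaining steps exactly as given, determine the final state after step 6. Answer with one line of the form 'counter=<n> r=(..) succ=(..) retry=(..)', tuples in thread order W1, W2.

counter=8 r=(7,6) succ=(1,1) retry=(0,1)

(re-executing from step 4 with the substitution; state before step 4: counter=7 r=(7,6) succ=(0,1) retry=(0,0))
4. W2 CAS -> counter=7 r=(7,6) succ=(0,1) retry=(0,1)
5. W1 LOAD -> counter=7 r=(7,6) succ=(0,1) retry=(0,1)
6. W1 CAS -> counter=8 r=(7,6) succ=(1,1) retry=(0,1)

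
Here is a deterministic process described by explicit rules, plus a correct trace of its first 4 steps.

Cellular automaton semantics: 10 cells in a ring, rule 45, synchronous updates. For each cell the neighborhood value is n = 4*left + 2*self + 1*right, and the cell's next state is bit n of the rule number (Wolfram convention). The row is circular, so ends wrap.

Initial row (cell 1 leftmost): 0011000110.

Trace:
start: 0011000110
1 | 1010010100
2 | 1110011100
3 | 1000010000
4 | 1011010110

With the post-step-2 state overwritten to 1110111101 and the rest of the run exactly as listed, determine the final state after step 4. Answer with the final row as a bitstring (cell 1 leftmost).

0101001010

state after step 2 := 1110111101
3 | 0001100011
4 | 0101001010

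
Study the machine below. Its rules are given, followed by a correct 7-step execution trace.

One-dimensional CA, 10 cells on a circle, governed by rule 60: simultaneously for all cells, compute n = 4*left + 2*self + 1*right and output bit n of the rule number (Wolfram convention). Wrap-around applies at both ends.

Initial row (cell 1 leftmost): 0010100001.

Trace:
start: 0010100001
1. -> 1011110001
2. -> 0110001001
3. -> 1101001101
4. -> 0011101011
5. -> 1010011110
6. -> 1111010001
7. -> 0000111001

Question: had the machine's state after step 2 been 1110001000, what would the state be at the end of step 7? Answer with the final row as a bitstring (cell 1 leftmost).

state after step 2 := 1110001000
3. -> 1001001100
4. -> 1101101010
5. -> 1011011111
6. -> 0110110000
7. -> 0101101000

0101101000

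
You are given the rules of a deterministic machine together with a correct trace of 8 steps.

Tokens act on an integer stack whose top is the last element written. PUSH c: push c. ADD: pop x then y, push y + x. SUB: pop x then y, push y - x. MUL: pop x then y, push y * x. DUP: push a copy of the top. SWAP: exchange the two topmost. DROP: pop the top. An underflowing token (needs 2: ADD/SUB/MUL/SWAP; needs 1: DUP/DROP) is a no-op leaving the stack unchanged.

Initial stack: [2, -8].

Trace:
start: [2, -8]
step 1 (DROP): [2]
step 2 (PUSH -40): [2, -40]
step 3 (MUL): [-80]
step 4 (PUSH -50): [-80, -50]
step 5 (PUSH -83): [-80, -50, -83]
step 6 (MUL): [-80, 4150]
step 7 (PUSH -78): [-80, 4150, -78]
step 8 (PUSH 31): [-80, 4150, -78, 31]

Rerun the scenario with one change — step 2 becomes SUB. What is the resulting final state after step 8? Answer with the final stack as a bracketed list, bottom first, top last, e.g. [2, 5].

(re-executing from step 2 with the substitution; state before step 2: [2])
step 2 (SUB): [2]
step 3 (MUL): [2]
step 4 (PUSH -50): [2, -50]
step 5 (PUSH -83): [2, -50, -83]
step 6 (MUL): [2, 4150]
step 7 (PUSH -78): [2, 4150, -78]
step 8 (PUSH 31): [2, 4150, -78, 31]

[2, 4150, -78, 31]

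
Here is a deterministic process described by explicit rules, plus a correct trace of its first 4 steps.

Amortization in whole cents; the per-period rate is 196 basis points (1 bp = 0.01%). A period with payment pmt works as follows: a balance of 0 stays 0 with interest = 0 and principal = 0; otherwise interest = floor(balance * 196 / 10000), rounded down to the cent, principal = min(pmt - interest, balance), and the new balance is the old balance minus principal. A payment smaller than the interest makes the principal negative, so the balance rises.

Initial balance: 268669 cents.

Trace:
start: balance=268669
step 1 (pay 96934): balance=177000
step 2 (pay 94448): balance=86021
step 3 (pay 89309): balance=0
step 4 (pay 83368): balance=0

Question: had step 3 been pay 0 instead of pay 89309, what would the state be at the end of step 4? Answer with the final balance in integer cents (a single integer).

6058

(re-executing from step 3 with the substitution; state before step 3: balance=86021)
step 3 (pay 0): balance=87707
step 4 (pay 83368): balance=6058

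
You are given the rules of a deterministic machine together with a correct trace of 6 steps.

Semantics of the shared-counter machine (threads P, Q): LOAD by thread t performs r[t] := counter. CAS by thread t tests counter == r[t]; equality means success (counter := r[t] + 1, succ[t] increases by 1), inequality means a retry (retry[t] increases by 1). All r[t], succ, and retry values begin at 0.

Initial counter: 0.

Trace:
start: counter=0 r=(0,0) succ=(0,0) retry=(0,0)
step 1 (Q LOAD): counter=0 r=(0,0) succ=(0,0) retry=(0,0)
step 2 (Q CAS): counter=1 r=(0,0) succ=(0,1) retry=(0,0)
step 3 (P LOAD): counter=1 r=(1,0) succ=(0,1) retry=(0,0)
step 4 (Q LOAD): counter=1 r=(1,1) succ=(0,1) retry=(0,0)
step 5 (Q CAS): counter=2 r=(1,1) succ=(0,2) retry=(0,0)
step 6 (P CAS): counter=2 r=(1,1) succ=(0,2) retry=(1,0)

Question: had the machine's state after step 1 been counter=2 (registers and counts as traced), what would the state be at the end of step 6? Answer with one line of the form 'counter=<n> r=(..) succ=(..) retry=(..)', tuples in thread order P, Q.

state after step 1 := counter=2 r=(0,0) succ=(0,0) retry=(0,0)
step 2 (Q CAS): counter=2 r=(0,0) succ=(0,0) retry=(0,1)
step 3 (P LOAD): counter=2 r=(2,0) succ=(0,0) retry=(0,1)
step 4 (Q LOAD): counter=2 r=(2,2) succ=(0,0) retry=(0,1)
step 5 (Q CAS): counter=3 r=(2,2) succ=(0,1) retry=(0,1)
step 6 (P CAS): counter=3 r=(2,2) succ=(0,1) retry=(1,1)

counter=3 r=(2,2) succ=(0,1) retry=(1,1)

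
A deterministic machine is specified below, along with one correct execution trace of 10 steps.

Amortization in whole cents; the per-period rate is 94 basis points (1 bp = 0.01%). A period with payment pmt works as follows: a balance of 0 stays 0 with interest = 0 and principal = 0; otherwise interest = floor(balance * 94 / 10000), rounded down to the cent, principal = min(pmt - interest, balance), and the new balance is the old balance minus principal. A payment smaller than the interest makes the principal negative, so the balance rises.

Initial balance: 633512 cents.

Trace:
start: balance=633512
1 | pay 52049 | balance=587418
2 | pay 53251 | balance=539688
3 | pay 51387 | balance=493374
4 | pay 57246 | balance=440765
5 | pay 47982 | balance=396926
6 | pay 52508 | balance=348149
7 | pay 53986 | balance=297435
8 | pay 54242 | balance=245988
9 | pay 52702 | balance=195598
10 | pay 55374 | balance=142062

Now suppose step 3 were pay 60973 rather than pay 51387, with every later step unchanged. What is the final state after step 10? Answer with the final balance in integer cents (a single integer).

131827

(re-executing from step 3 with the substitution; state before step 3: balance=539688)
3 | pay 60973 | balance=483788
4 | pay 57246 | balance=431089
5 | pay 47982 | balance=387159
6 | pay 52508 | balance=338290
7 | pay 53986 | balance=287483
8 | pay 54242 | balance=235943
9 | pay 52702 | balance=185458
10 | pay 55374 | balance=131827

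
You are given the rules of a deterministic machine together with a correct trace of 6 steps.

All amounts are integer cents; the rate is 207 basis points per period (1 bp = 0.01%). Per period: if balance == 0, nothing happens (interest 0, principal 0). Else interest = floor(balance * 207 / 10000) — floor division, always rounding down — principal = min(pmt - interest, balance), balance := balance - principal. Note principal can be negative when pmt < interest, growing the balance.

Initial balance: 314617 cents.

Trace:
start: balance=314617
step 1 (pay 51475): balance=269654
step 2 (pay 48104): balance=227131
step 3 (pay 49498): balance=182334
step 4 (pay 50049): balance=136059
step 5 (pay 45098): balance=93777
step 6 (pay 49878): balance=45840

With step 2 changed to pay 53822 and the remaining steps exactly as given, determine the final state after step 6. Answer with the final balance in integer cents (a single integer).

39634

(re-executing from step 2 with the substitution; state before step 2: balance=269654)
step 2 (pay 53822): balance=221413
step 3 (pay 49498): balance=176498
step 4 (pay 50049): balance=130102
step 5 (pay 45098): balance=87697
step 6 (pay 49878): balance=39634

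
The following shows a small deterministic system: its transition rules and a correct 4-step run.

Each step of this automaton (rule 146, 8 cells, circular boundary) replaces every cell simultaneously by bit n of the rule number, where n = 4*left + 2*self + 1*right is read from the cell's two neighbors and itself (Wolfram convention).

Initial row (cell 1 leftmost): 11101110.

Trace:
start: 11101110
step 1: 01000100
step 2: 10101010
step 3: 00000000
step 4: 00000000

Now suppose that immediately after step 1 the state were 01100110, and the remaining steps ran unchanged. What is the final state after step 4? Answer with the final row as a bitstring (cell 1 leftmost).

10011001

state after step 1 := 01100110
step 2: 10011001
step 3: 01100110
step 4: 10011001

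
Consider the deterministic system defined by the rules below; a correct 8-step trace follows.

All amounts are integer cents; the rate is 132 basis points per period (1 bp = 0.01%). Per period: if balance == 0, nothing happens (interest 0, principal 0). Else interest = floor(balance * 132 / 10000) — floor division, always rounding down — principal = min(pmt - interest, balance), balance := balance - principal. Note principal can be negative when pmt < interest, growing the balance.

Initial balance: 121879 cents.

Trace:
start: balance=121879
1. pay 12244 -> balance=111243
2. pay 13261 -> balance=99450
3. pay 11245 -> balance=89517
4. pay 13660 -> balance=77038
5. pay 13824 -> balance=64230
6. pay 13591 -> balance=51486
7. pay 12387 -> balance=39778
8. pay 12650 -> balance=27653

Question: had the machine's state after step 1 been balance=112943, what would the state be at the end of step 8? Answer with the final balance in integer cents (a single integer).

29517

state after step 1 := balance=112943
2. pay 13261 -> balance=101172
3. pay 11245 -> balance=91262
4. pay 13660 -> balance=78806
5. pay 13824 -> balance=66022
6. pay 13591 -> balance=53302
7. pay 12387 -> balance=41618
8. pay 12650 -> balance=29517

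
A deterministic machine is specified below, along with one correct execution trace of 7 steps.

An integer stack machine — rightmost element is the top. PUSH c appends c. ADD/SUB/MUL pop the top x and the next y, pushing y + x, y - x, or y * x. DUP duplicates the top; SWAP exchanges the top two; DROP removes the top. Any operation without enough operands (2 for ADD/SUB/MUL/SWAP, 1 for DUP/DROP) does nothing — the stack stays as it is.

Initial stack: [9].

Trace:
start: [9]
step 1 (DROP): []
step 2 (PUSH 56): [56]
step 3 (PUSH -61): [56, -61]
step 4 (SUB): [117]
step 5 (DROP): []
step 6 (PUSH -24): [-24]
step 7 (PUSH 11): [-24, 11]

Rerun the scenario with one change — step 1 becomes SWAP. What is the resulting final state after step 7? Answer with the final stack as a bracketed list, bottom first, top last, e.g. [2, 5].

(re-executing from step 1 with the substitution; state before step 1: [9])
step 1 (SWAP): [9]
step 2 (PUSH 56): [9, 56]
step 3 (PUSH -61): [9, 56, -61]
step 4 (SUB): [9, 117]
step 5 (DROP): [9]
step 6 (PUSH -24): [9, -24]
step 7 (PUSH 11): [9, -24, 11]

[9, -24, 11]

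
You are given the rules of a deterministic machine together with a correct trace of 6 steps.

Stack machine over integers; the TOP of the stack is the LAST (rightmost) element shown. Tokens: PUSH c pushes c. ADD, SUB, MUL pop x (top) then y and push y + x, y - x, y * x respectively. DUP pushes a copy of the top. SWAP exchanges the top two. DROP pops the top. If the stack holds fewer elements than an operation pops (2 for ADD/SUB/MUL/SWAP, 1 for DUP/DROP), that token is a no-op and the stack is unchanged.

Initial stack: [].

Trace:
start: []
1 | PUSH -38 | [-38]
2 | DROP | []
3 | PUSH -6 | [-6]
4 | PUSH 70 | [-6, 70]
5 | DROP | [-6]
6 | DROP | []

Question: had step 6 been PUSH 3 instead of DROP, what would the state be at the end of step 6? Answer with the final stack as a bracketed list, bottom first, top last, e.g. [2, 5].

[-6, 3]

(re-executing from step 6 with the substitution; state before step 6: [-6])
6 | PUSH 3 | [-6, 3]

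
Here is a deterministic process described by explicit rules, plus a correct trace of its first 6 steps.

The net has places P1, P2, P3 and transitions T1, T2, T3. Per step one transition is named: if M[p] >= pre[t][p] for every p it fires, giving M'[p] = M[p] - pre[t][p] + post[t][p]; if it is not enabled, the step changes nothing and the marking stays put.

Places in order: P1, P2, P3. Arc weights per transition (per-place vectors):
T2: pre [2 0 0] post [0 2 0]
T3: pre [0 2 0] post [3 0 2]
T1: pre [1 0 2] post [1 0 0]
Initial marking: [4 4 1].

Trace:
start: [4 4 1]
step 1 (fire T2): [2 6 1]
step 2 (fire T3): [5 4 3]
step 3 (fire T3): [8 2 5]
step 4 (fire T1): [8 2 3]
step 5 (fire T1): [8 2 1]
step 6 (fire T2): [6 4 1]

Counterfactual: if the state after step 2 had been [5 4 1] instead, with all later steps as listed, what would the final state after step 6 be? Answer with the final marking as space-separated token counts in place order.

state after step 2 := [5 4 1]
step 3 (fire T3): [8 2 3]
step 4 (fire T1): [8 2 1]
step 5 (fire T1): [8 2 1]
step 6 (fire T2): [6 4 1]

6 4 1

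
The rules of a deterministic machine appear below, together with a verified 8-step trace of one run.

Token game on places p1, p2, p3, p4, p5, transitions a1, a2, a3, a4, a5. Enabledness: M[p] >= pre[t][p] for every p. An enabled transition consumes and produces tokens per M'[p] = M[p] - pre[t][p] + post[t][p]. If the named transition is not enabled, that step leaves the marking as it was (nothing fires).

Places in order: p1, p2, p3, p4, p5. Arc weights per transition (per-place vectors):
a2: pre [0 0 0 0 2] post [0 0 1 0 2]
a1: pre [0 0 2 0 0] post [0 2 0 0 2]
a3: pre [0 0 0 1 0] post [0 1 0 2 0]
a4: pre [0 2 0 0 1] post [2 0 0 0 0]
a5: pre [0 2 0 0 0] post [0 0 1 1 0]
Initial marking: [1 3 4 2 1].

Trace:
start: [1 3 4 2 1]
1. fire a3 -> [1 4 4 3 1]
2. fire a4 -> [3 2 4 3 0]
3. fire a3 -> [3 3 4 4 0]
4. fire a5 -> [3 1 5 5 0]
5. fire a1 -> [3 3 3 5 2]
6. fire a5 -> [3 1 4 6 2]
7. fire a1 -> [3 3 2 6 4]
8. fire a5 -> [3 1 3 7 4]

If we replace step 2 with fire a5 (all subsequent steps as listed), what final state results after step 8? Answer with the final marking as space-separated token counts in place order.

(re-executing from step 2 with the substitution; state before step 2: [1 4 4 3 1])
2. fire a5 -> [1 2 5 4 1]
3. fire a3 -> [1 3 5 5 1]
4. fire a5 -> [1 1 6 6 1]
5. fire a1 -> [1 3 4 6 3]
6. fire a5 -> [1 1 5 7 3]
7. fire a1 -> [1 3 3 7 5]
8. fire a5 -> [1 1 4 8 5]

1 1 4 8 5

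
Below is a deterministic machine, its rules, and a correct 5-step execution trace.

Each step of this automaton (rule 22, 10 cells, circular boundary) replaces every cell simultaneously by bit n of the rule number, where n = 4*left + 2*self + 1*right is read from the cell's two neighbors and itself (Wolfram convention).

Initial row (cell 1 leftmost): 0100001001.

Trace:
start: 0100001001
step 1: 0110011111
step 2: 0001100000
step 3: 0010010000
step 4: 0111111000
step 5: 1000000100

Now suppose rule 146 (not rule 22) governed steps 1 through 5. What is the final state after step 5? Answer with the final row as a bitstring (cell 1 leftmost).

1001000000

(re-executing steps 1..5 under rule 146; state before step 1: 0100001001)
step 1: 0010010110
step 2: 0101100001
step 3: 0000010010
step 4: 0000101101
step 5: 1001000000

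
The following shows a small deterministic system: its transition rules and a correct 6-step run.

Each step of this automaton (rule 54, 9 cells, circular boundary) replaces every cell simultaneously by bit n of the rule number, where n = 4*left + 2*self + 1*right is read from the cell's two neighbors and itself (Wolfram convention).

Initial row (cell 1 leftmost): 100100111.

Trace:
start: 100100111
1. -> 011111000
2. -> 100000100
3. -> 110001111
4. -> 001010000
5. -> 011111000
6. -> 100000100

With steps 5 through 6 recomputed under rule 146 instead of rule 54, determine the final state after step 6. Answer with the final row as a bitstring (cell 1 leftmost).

101010100

(re-executing steps 5..6 under rule 146; state before step 5: 001010000)
5. -> 010001000
6. -> 101010100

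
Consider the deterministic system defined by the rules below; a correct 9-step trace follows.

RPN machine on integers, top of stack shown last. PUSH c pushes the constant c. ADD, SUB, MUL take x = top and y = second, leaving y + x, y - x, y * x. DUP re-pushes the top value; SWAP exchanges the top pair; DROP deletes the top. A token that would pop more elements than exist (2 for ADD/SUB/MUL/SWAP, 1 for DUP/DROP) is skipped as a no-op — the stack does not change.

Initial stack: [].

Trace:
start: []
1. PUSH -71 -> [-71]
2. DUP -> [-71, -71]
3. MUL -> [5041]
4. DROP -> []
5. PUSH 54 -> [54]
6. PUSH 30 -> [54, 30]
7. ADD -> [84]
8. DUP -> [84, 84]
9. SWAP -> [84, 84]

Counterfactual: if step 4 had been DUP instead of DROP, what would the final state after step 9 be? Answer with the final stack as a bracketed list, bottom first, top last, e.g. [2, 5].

(re-executing from step 4 with the substitution; state before step 4: [5041])
4. DUP -> [5041, 5041]
5. PUSH 54 -> [5041, 5041, 54]
6. PUSH 30 -> [5041, 5041, 54, 30]
7. ADD -> [5041, 5041, 84]
8. DUP -> [5041, 5041, 84, 84]
9. SWAP -> [5041, 5041, 84, 84]

[5041, 5041, 84, 84]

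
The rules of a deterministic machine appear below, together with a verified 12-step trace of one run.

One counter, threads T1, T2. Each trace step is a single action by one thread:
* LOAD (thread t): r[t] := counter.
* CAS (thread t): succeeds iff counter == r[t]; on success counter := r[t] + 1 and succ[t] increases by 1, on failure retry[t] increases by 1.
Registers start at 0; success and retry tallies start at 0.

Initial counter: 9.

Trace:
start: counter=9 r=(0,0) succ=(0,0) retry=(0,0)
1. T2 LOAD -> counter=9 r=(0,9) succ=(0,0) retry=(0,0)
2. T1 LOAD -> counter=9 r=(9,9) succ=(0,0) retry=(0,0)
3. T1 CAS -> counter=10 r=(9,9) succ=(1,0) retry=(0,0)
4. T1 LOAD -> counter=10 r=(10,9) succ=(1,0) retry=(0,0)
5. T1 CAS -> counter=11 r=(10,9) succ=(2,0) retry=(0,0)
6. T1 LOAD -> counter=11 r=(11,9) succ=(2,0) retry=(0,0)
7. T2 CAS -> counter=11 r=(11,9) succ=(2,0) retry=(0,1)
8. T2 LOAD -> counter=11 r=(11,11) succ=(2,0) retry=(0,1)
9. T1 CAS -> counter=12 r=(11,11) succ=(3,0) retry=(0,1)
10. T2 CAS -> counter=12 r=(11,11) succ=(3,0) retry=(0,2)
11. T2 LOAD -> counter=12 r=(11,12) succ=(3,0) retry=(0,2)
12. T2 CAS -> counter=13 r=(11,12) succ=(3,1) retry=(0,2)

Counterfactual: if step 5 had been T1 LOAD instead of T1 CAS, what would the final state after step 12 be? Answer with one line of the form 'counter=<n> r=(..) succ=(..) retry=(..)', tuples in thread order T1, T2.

counter=12 r=(10,11) succ=(2,1) retry=(0,2)

(re-executing from step 5 with the substitution; state before step 5: counter=10 r=(10,9) succ=(1,0) retry=(0,0))
5. T1 LOAD -> counter=10 r=(10,9) succ=(1,0) retry=(0,0)
6. T1 LOAD -> counter=10 r=(10,9) succ=(1,0) retry=(0,0)
7. T2 CAS -> counter=10 r=(10,9) succ=(1,0) retry=(0,1)
8. T2 LOAD -> counter=10 r=(10,10) succ=(1,0) retry=(0,1)
9. T1 CAS -> counter=11 r=(10,10) succ=(2,0) retry=(0,1)
10. T2 CAS -> counter=11 r=(10,10) succ=(2,0) retry=(0,2)
11. T2 LOAD -> counter=11 r=(10,11) succ=(2,0) retry=(0,2)
12. T2 CAS -> counter=12 r=(10,11) succ=(2,1) retry=(0,2)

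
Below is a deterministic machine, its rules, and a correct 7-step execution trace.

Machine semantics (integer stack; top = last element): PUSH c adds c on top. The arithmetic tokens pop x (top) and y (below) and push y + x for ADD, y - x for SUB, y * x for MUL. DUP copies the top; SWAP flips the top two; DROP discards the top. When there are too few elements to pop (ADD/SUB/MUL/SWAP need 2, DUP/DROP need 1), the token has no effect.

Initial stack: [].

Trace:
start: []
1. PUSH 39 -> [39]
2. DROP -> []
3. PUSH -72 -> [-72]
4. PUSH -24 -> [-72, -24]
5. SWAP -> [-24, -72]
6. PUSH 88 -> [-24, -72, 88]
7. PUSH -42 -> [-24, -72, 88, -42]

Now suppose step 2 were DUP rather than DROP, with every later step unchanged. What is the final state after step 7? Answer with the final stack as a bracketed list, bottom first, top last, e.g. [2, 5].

[39, 39, -24, -72, 88, -42]

(re-executing from step 2 with the substitution; state before step 2: [39])
2. DUP -> [39, 39]
3. PUSH -72 -> [39, 39, -72]
4. PUSH -24 -> [39, 39, -72, -24]
5. SWAP -> [39, 39, -24, -72]
6. PUSH 88 -> [39, 39, -24, -72, 88]
7. PUSH -42 -> [39, 39, -24, -72, 88, -42]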